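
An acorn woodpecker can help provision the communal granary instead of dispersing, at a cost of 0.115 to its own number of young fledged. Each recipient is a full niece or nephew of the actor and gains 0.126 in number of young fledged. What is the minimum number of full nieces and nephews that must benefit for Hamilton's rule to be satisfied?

4

r to a full niece or nephew = 0.25 (full aunt/uncle↔niece/nephew: two paths of length 3 through the shared grandparent pair: r = 2·(1/2)^3 = 1/4).
Hamilton's rule: n·r·B > C  ⇒  n > C/(r·B) = 0.115/(0.25·0.126) = 3.651.
The smallest integer exceeding 3.651 is 4.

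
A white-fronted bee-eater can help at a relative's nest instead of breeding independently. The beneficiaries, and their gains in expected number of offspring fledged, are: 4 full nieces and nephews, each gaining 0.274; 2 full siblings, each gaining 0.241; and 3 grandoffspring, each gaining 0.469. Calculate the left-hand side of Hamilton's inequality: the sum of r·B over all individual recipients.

r to a full niece or nephew = 1/4 (full aunt/uncle↔niece/nephew: two paths of length 3 through the shared grandparent pair: r = 2·(1/2)^3 = 1/4).
r to a full sibling = 0.5 (full sibs share both parents — two paths of length 2: r = 2·(1/2)^2 = 1/2).
r to a grandoffspring = 0.25 (two parent–offspring links: r = (1/2)^2 = 1/4).
Summing one r·B term per recipient: 4·0.25·0.274 + 2·0.5·0.241 + 3·0.25·0.469 = 0.86675.

0.86675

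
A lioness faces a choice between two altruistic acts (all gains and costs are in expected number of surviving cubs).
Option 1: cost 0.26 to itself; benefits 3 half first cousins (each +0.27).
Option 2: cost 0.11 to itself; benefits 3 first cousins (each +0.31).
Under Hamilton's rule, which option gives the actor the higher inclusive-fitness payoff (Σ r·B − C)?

Option 2

Option 1: r to a half first cousin = 0.0625.
Option 1: Σ r·B − C = (3·0.0625·0.27) − 0.26 = -0.209375.
Option 2: r to a first cousin = 0.125.
Option 2: Σ r·B − C = (3·0.125·0.31) − 0.11 = 0.00625.
Option 2 has the higher net inclusive-fitness payoff.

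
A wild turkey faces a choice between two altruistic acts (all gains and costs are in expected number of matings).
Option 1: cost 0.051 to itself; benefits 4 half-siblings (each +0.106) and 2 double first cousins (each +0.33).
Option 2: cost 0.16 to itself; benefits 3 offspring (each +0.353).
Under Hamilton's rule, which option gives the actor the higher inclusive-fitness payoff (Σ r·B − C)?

Option 2

Option 1: r to a half-sibling = 0.25.
Option 1: r to a double first cousin = 0.25.
Option 1: Σ r·B − C = (4·0.25·0.106 + 2·0.25·0.33) − 0.051 = 0.22.
Option 2: r to an offspring = 0.5.
Option 2: Σ r·B − C = (3·0.5·0.353) − 0.16 = 0.3695.
Option 2 has the higher net inclusive-fitness payoff.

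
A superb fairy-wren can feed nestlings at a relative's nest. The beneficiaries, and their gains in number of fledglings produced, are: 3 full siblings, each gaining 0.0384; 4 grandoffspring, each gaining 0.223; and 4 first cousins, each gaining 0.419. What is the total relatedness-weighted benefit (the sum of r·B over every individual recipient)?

r to a full sibling = 0.5 (full sibs share both parents — two paths of length 2: r = 2·(1/2)^2 = 1/2).
r to a grandoffspring = 0.25 (two parent–offspring links: r = (1/2)^2 = 1/4).
r to a first cousin = 1/8 (first cousins share one grandparent pair — two paths of length 4: r = 2·(1/2)^4 = 1/8).
Summing one r·B term per recipient: 3·0.5·0.0384 + 4·0.25·0.223 + 4·0.125·0.419 = 0.4901.

0.4901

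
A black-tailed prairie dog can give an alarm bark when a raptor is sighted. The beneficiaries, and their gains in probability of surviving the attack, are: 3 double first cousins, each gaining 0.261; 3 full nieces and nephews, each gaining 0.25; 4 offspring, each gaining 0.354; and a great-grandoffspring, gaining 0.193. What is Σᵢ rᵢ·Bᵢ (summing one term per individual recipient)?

r to a double first cousin = 1/4 (double first cousins share both grandparent pairs — four paths of length 4: r = 4·(1/2)^4 = 1/4).
r to a full niece or nephew = 0.25 (full aunt/uncle↔niece/nephew: two paths of length 3 through the shared grandparent pair: r = 2·(1/2)^3 = 1/4).
r to an offspring = 0.5 (one parent–offspring link: r = (1/2)^1 = 1/2).
r to a great-grandoffspring = 1/8 (three parent–offspring links: r = (1/2)^3 = 1/8).
Summing one r·B term per recipient: 3·0.25·0.261 + 3·0.25·0.25 + 4·0.5·0.354 + 1·0.125·0.193 = 1.115375.

1.115375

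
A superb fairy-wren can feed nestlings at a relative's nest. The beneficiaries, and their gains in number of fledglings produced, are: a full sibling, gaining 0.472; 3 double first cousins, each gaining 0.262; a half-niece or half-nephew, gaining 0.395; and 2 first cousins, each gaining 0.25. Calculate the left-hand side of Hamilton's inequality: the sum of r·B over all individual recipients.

r to a full sibling = 0.5 (full sibs share both parents — two paths of length 2: r = 2·(1/2)^2 = 1/2).
r to a double first cousin = 0.25 (double first cousins share both grandparent pairs — four paths of length 4: r = 4·(1/2)^4 = 1/4).
r to a half-niece or half-nephew = 1/8 (half-aunt/uncle↔niece/nephew: one path of length 3: r = (1/2)^3 = 1/8).
r to a first cousin = 1/8 (first cousins share one grandparent pair — two paths of length 4: r = 2·(1/2)^4 = 1/8).
Summing one r·B term per recipient: 1·0.5·0.472 + 3·0.25·0.262 + 1·0.125·0.395 + 2·0.125·0.25 = 0.544375.

0.544375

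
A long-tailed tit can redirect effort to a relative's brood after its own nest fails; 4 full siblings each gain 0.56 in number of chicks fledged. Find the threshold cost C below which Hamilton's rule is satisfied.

1.12

r to a full sibling = 1/2 (full sibs share both parents — two paths of length 2: r = 2·(1/2)^2 = 1/2).
Hamilton's rule: n·r·B > C, so the trait is favored while C < n·r·B = 4·0.5·0.56 = 1.12.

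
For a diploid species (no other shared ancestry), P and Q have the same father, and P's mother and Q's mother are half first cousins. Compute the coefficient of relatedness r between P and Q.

With two independent routes of shared ancestry, r is the sum of the two contributions.
P and Q are related in two ways: half-sibs through their shared father (r = 1/4) and half second cousins through their mothers (r = 1/64).
r = 1/4 + 1/64 = 17/64 = 0.265625.

0.265625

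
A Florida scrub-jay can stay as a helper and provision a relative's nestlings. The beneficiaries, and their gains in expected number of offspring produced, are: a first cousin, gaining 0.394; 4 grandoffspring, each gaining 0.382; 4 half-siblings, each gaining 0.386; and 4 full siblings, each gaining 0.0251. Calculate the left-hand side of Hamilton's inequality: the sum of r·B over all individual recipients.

r to a first cousin = 1/8 (first cousins share one grandparent pair — two paths of length 4: r = 2·(1/2)^4 = 1/8).
r to a grandoffspring = 1/4 (two parent–offspring links: r = (1/2)^2 = 1/4).
r to a half-sibling = 0.25 (half-sibs share one parent — one path of length 2: r = (1/2)^2 = 1/4).
r to a full sibling = 1/2 (full sibs share both parents — two paths of length 2: r = 2·(1/2)^2 = 1/2).
Summing one r·B term per recipient: 1·0.125·0.394 + 4·0.25·0.382 + 4·0.25·0.386 + 4·0.5·0.0251 = 0.86745.

0.86745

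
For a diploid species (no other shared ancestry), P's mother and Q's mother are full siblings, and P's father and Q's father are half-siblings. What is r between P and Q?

Independent pedigree routes through distinct common ancestors add.
P and Q are related in two ways: first cousins through their mothers (r = 1/8) and half first cousins through their fathers (r = 1/16).
r = 1/8 + 1/16 = 0.1875.

0.1875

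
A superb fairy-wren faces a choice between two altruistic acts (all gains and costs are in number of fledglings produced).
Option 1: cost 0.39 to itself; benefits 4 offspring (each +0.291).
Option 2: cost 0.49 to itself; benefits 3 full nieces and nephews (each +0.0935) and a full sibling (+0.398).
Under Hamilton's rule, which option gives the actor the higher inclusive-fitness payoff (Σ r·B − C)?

Option 1

Option 1: r to an offspring = 0.5.
Option 1: Σ r·B − C = (4·0.5·0.291) − 0.39 = 0.192.
Option 2: r to a full niece or nephew = 0.25.
Option 2: r to a full sibling = 0.5.
Option 2: Σ r·B − C = (3·0.25·0.0935 + 1·0.5·0.398) − 0.49 = -0.220875.
Option 1 has the higher net inclusive-fitness payoff.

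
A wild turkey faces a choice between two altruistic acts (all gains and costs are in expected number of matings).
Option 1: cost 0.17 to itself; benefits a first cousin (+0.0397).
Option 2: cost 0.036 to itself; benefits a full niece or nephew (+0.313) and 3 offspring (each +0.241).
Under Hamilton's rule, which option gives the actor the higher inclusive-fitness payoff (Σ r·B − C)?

Option 2

Option 1: r to a first cousin = 0.125.
Option 1: Σ r·B − C = (1·0.125·0.0397) − 0.17 = -0.1650375.
Option 2: r to a full niece or nephew = 0.25.
Option 2: r to an offspring = 0.5.
Option 2: Σ r·B − C = (1·0.25·0.313 + 3·0.5·0.241) − 0.036 = 0.40375.
Option 2 has the higher net inclusive-fitness payoff.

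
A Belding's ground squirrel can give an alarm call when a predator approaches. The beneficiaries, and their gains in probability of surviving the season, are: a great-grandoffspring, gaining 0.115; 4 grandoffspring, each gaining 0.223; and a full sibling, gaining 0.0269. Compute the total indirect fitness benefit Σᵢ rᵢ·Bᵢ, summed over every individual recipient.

r to a great-grandoffspring = 0.125 (three parent–offspring links: r = (1/2)^3 = 1/8).
r to a grandoffspring = 0.25 (two parent–offspring links: r = (1/2)^2 = 1/4).
r to a full sibling = 1/2 (full sibs share both parents — two paths of length 2: r = 2·(1/2)^2 = 1/2).
Summing one r·B term per recipient: 1·0.125·0.115 + 4·0.25·0.223 + 1·0.5·0.0269 = 0.250825.

0.250825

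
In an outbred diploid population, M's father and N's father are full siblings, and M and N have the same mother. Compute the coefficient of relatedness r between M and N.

Independent pedigree routes through distinct common ancestors add.
M and N are related in two ways: first cousins through their fathers (r = 1/8) and half-sibs through their shared mother (r = 1/4).
r = 1/8 + 1/4 = 3/8 = 0.375.

0.375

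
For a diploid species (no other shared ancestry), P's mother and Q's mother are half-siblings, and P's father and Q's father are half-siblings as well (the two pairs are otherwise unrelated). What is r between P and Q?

Relatedness sums over independent paths through distinct common ancestors.
P and Q are related in two ways: half first cousins through their mothers (r = 1/16) and half first cousins through their fathers (r = 1/16).
r = 1/16 + 1/16 = 1/8 = 0.125.

0.125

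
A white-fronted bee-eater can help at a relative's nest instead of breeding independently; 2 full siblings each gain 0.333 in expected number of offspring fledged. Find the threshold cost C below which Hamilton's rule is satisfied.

0.333

r to a full sibling = 0.5 (full sibs share both parents — two paths of length 2: r = 2·(1/2)^2 = 1/2).
Hamilton's rule: n·r·B > C, so the trait is favored while C < n·r·B = 2·0.5·0.333 = 0.333.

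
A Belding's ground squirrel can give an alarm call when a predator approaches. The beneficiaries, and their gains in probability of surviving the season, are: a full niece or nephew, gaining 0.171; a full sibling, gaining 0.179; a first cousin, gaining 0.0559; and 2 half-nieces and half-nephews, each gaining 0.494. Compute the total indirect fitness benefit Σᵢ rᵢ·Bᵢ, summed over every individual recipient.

0.2627375

r to a full niece or nephew = 1/4 (full aunt/uncle↔niece/nephew: two paths of length 3 through the shared grandparent pair: r = 2·(1/2)^3 = 1/4).
r to a full sibling = 0.5 (full sibs share both parents — two paths of length 2: r = 2·(1/2)^2 = 1/2).
r to a first cousin = 1/8 (first cousins share one grandparent pair — two paths of length 4: r = 2·(1/2)^4 = 1/8).
r to a half-niece or half-nephew = 0.125 (half-aunt/uncle↔niece/nephew: one path of length 3: r = (1/2)^3 = 1/8).
Summing one r·B term per recipient: 1·0.25·0.171 + 1·0.5·0.179 + 1·0.125·0.0559 + 2·0.125·0.494 = 0.2627375.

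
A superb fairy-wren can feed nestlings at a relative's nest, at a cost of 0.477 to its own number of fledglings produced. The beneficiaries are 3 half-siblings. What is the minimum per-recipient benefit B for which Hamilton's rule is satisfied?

r to a half-sibling = 0.25 (half-sibs share one parent — one path of length 2: r = (1/2)^2 = 1/4).
Hamilton's rule with n recipients of equal r: n·r·B > C, so B > C/(n·r) = 0.477/(3·0.25) = 0.636.

0.636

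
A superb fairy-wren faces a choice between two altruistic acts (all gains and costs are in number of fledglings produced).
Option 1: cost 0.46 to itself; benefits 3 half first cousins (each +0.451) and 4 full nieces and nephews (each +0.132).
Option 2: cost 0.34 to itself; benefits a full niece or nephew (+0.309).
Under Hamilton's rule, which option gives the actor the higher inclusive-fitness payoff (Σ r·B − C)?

Option 1: r to a half first cousin = 0.0625.
Option 1: r to a full niece or nephew = 0.25.
Option 1: Σ r·B − C = (3·0.0625·0.451 + 4·0.25·0.132) − 0.46 = -0.2434375.
Option 2: r to a full niece or nephew = 0.25.
Option 2: Σ r·B − C = (1·0.25·0.309) − 0.34 = -0.26275.
Option 1 has the higher net inclusive-fitness payoff.

Option 1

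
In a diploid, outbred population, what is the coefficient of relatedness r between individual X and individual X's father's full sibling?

0.25

Each parent–offspring link contributes a factor of 1/2, and independent paths through distinct common ancestors add.
Full aunt/uncle↔niece/nephew: two paths of length 3 through the shared grandparent pair: r = 2·(1/2)^3 = 1/4.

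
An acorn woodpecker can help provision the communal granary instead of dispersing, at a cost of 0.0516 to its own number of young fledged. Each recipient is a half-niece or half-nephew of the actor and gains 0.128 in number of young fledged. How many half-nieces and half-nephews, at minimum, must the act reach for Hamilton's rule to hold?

r to a half-niece or half-nephew = 0.125 (half-aunt/uncle↔niece/nephew: one path of length 3: r = (1/2)^3 = 1/8).
Hamilton's rule: n·r·B > C  ⇒  n > C/(r·B) = 0.0516/(0.125·0.128) = 3.225.
The smallest integer exceeding 3.225 is 4.

4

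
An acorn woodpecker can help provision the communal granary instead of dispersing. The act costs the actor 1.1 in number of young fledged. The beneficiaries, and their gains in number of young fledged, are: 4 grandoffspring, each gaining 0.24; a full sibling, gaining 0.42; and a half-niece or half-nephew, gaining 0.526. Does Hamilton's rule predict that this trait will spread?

Hamilton's rule: the trait is favored when the sum of r·B over every recipient exceeds the actor's cost C.
r to a grandoffspring = 1/4 (two parent–offspring links: r = (1/2)^2 = 1/4).
r to a full sibling = 1/2 (full sibs share both parents — two paths of length 2: r = 2·(1/2)^2 = 1/2).
r to a half-niece or half-nephew = 1/8 (half-aunt/uncle↔niece/nephew: one path of length 3: r = (1/2)^3 = 1/8).
Summing one r·B term per recipient: 4·0.25·0.24 + 1·0.5·0.42 + 1·0.125·0.526 = 0.51575.
0.51575 < 1.1: the indirect benefit is less than the cost.

No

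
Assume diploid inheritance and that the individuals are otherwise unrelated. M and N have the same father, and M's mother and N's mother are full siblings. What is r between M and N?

0.375

Relatedness sums over independent paths through distinct common ancestors.
M and N are related in two ways: half-sibs through their shared father (r = 1/4) and first cousins through their mothers (r = 1/8).
r = 1/4 + 1/8 = 3/8 = 0.375.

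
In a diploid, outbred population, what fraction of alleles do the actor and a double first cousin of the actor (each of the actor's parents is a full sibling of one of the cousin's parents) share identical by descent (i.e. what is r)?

Each parent–offspring link contributes a factor of 1/2, and independent paths through distinct common ancestors add.
Double first cousins share both grandparent pairs — four paths of length 4: r = 4·(1/2)^4 = 1/4.

0.25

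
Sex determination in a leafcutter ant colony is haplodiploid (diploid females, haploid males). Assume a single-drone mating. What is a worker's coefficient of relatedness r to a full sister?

Haplodiploid full sisters inherit their father's entire haploid genome identically (contributing 1/2) and on average half of their mother's contribution (1/2 · 1/2 = 1/4); r = 1/2 + 1/4 = 3/4.

0.75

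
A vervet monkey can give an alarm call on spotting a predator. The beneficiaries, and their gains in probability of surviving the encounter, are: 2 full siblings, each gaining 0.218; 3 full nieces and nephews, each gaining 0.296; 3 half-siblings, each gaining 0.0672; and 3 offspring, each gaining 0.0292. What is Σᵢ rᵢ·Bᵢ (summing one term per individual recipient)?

0.5342

r to a full sibling = 0.5 (full sibs share both parents — two paths of length 2: r = 2·(1/2)^2 = 1/2).
r to a full niece or nephew = 1/4 (full aunt/uncle↔niece/nephew: two paths of length 3 through the shared grandparent pair: r = 2·(1/2)^3 = 1/4).
r to a half-sibling = 1/4 (half-sibs share one parent — one path of length 2: r = (1/2)^2 = 1/4).
r to an offspring = 1/2 (one parent–offspring link: r = (1/2)^1 = 1/2).
Summing one r·B term per recipient: 2·0.5·0.218 + 3·0.25·0.296 + 3·0.25·0.0672 + 3·0.5·0.0292 = 0.5342.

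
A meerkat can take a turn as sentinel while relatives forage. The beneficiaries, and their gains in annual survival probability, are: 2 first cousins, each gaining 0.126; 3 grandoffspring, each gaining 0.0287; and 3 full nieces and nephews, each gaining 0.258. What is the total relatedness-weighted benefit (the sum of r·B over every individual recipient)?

0.246525

r to a first cousin = 1/8 (first cousins share one grandparent pair — two paths of length 4: r = 2·(1/2)^4 = 1/8).
r to a grandoffspring = 1/4 (two parent–offspring links: r = (1/2)^2 = 1/4).
r to a full niece or nephew = 0.25 (full aunt/uncle↔niece/nephew: two paths of length 3 through the shared grandparent pair: r = 2·(1/2)^3 = 1/4).
Summing one r·B term per recipient: 2·0.125·0.126 + 3·0.25·0.0287 + 3·0.25·0.258 = 0.246525.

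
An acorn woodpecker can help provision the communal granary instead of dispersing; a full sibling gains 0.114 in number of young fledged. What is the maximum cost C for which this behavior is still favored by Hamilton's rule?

0.057

r to a full sibling = 1/2 (full sibs share both parents — two paths of length 2: r = 2·(1/2)^2 = 1/2).
Hamilton's rule: n·r·B > C, so the trait is favored while C < n·r·B = 1·0.5·0.114 = 0.057.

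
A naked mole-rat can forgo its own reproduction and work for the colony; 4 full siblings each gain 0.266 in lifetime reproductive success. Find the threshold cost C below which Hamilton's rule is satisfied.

r to a full sibling = 1/2 (full sibs share both parents — two paths of length 2: r = 2·(1/2)^2 = 1/2).
Hamilton's rule: n·r·B > C, so the trait is favored while C < n·r·B = 4·0.5·0.266 = 0.532.

0.532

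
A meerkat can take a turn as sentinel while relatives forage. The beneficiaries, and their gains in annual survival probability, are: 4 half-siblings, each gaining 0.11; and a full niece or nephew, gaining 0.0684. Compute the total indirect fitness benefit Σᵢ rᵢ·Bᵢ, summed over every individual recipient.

0.1271

r to a half-sibling = 1/4 (half-sibs share one parent — one path of length 2: r = (1/2)^2 = 1/4).
r to a full niece or nephew = 0.25 (full aunt/uncle↔niece/nephew: two paths of length 3 through the shared grandparent pair: r = 2·(1/2)^3 = 1/4).
Summing one r·B term per recipient: 4·0.25·0.11 + 1·0.25·0.0684 = 0.1271.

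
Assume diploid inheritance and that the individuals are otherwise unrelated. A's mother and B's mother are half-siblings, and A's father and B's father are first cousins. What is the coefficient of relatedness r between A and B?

0.09375

Wright's path rule: contributions from independent ancestry routes add.
A and B are related in two ways: half first cousins through their mothers (r = 1/16) and second cousins through their fathers (r = 1/32).
r = 1/16 + 1/32 = 0.09375.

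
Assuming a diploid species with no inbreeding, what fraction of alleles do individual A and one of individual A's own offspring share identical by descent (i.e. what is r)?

Each parent–offspring link contributes a factor of 1/2, and independent paths through distinct common ancestors add.
One parent–offspring link: r = (1/2)^1 = 1/2.

0.5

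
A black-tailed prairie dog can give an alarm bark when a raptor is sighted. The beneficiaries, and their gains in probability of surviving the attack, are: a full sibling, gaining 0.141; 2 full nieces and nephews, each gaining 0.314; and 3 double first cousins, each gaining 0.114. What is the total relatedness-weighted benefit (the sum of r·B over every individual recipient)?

r to a full sibling = 0.5 (full sibs share both parents — two paths of length 2: r = 2·(1/2)^2 = 1/2).
r to a full niece or nephew = 0.25 (full aunt/uncle↔niece/nephew: two paths of length 3 through the shared grandparent pair: r = 2·(1/2)^3 = 1/4).
r to a double first cousin = 0.25 (double first cousins share both grandparent pairs — four paths of length 4: r = 4·(1/2)^4 = 1/4).
Summing one r·B term per recipient: 1·0.5·0.141 + 2·0.25·0.314 + 3·0.25·0.114 = 0.313.

0.313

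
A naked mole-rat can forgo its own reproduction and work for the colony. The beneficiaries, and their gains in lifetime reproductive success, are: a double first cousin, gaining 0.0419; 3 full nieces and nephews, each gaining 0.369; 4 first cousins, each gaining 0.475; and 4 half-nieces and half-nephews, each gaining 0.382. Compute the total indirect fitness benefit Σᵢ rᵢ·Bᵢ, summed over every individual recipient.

0.715725

r to a double first cousin = 0.25 (double first cousins share both grandparent pairs — four paths of length 4: r = 4·(1/2)^4 = 1/4).
r to a full niece or nephew = 1/4 (full aunt/uncle↔niece/nephew: two paths of length 3 through the shared grandparent pair: r = 2·(1/2)^3 = 1/4).
r to a first cousin = 0.125 (first cousins share one grandparent pair — two paths of length 4: r = 2·(1/2)^4 = 1/8).
r to a half-niece or half-nephew = 0.125 (half-aunt/uncle↔niece/nephew: one path of length 3: r = (1/2)^3 = 1/8).
Summing one r·B term per recipient: 1·0.25·0.0419 + 3·0.25·0.369 + 4·0.125·0.475 + 4·0.125·0.382 = 0.715725.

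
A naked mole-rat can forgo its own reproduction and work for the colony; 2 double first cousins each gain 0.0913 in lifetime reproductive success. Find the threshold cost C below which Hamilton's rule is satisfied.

0.04565

r to a double first cousin = 1/4 (double first cousins share both grandparent pairs — four paths of length 4: r = 4·(1/2)^4 = 1/4).
Hamilton's rule: n·r·B > C, so the trait is favored while C < n·r·B = 2·0.25·0.0913 = 0.04565.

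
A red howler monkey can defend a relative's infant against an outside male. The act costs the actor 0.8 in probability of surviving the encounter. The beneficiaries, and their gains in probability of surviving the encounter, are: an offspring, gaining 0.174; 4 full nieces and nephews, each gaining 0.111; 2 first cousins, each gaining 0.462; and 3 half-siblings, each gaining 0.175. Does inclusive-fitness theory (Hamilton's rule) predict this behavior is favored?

No

Hamilton's rule: the trait is favored when the sum of r·B over every recipient exceeds the actor's cost C.
r to an offspring = 1/2 (one parent–offspring link: r = (1/2)^1 = 1/2).
r to a full niece or nephew = 1/4 (full aunt/uncle↔niece/nephew: two paths of length 3 through the shared grandparent pair: r = 2·(1/2)^3 = 1/4).
r to a first cousin = 1/8 (first cousins share one grandparent pair — two paths of length 4: r = 2·(1/2)^4 = 1/8).
r to a half-sibling = 1/4 (half-sibs share one parent — one path of length 2: r = (1/2)^2 = 1/4).
Summing one r·B term per recipient: 1·0.5·0.174 + 4·0.25·0.111 + 2·0.125·0.462 + 3·0.25·0.175 = 0.44475.
0.44475 < 0.8: the indirect benefit is less than the cost.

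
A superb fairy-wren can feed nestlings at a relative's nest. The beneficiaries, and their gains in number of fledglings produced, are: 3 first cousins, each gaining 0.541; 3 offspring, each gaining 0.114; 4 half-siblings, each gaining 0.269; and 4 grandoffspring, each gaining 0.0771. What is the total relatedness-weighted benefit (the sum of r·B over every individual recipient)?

0.719975

r to a first cousin = 1/8 (first cousins share one grandparent pair — two paths of length 4: r = 2·(1/2)^4 = 1/8).
r to an offspring = 0.5 (one parent–offspring link: r = (1/2)^1 = 1/2).
r to a half-sibling = 0.25 (half-sibs share one parent — one path of length 2: r = (1/2)^2 = 1/4).
r to a grandoffspring = 0.25 (two parent–offspring links: r = (1/2)^2 = 1/4).
Summing one r·B term per recipient: 3·0.125·0.541 + 3·0.5·0.114 + 4·0.25·0.269 + 4·0.25·0.0771 = 0.719975.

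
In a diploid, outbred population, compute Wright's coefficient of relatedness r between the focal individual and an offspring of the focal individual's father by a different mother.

0.25

Each parent–offspring link contributes a factor of 1/2, and independent paths through distinct common ancestors add.
Half-sibs share one parent — one path of length 2: r = (1/2)^2 = 1/4.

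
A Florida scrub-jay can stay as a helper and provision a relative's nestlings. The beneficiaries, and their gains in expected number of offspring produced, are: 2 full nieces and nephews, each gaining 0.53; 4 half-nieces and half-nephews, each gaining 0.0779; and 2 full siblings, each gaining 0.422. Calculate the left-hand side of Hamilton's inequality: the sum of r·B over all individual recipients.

r to a full niece or nephew = 0.25 (full aunt/uncle↔niece/nephew: two paths of length 3 through the shared grandparent pair: r = 2·(1/2)^3 = 1/4).
r to a half-niece or half-nephew = 0.125 (half-aunt/uncle↔niece/nephew: one path of length 3: r = (1/2)^3 = 1/8).
r to a full sibling = 0.5 (full sibs share both parents — two paths of length 2: r = 2·(1/2)^2 = 1/2).
Summing one r·B term per recipient: 2·0.25·0.53 + 4·0.125·0.0779 + 2·0.5·0.422 = 0.72595.

0.72595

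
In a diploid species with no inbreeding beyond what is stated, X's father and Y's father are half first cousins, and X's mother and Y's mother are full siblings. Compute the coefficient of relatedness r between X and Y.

0.140625

Wright's path rule: contributions from independent ancestry routes add.
X and Y are related in two ways: half second cousins through their fathers (r = 1/64) and first cousins through their mothers (r = 1/8).
r = 1/64 + 1/8 = 9/64 = 0.140625.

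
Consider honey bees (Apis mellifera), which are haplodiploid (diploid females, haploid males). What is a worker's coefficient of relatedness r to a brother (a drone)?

Her haploid brother carries none of their father's genes and a random half of their mother's genome; that half matches the maternal half of her own genome with probability 1/2: r = 1/2 · 1/2 = 1/4.

0.25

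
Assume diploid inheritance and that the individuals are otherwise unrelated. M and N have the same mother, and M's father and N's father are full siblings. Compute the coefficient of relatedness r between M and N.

0.375

Wright's path rule: contributions from independent ancestry routes add.
M and N are related in two ways: half-sibs through their shared mother (r = 1/4) and first cousins through their fathers (r = 1/8).
r = 1/4 + 1/8 = 0.375.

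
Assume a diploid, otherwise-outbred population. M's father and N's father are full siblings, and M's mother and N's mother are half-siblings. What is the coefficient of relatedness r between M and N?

Independent pedigree routes through distinct common ancestors add.
M and N are related in two ways: first cousins through their fathers (r = 1/8) and half first cousins through their mothers (r = 1/16).
r = 1/8 + 1/16 = 0.1875.

0.1875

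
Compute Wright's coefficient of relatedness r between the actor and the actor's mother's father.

Each parent–offspring link contributes a factor of 1/2, and independent paths through distinct common ancestors add.
Two parent–offspring links: r = (1/2)^2 = 1/4.

0.25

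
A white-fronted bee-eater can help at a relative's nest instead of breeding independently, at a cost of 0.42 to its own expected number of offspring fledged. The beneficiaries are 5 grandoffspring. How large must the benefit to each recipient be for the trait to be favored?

r to a grandoffspring = 0.25 (two parent–offspring links: r = (1/2)^2 = 1/4).
Hamilton's rule with n recipients of equal r: n·r·B > C, so B > C/(n·r) = 0.42/(5·0.25) = 0.336.

0.336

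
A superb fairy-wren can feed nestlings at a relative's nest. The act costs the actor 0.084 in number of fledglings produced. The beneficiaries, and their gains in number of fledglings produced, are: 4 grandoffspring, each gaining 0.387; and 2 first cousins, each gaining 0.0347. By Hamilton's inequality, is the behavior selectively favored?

Hamilton's rule: the trait is favored when the sum of r·B over every recipient exceeds the actor's cost C.
r to a grandoffspring = 1/4 (two parent–offspring links: r = (1/2)^2 = 1/4).
r to a first cousin = 0.125 (first cousins share one grandparent pair — two paths of length 4: r = 2·(1/2)^4 = 1/8).
Summing one r·B term per recipient: 4·0.25·0.387 + 2·0.125·0.0347 = 0.395675.
0.395675 > 0.084: the indirect benefit exceeds the cost.

Yes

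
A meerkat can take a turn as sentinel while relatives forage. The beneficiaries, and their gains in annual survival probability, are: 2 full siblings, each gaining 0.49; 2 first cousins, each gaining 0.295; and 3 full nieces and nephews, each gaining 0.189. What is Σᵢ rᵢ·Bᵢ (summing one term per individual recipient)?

r to a full sibling = 0.5 (full sibs share both parents — two paths of length 2: r = 2·(1/2)^2 = 1/2).
r to a first cousin = 1/8 (first cousins share one grandparent pair — two paths of length 4: r = 2·(1/2)^4 = 1/8).
r to a full niece or nephew = 0.25 (full aunt/uncle↔niece/nephew: two paths of length 3 through the shared grandparent pair: r = 2·(1/2)^3 = 1/4).
Summing one r·B term per recipient: 2·0.5·0.49 + 2·0.125·0.295 + 3·0.25·0.189 = 0.7055.

0.7055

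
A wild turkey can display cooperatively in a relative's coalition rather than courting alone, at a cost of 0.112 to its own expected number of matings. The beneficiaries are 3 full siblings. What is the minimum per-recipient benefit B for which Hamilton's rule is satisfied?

0.0747

r to a full sibling = 1/2 (full sibs share both parents — two paths of length 2: r = 2·(1/2)^2 = 1/2).
Hamilton's rule with n recipients of equal r: n·r·B > C, so B > C/(n·r) = 0.112/(3·0.5) = 0.0747.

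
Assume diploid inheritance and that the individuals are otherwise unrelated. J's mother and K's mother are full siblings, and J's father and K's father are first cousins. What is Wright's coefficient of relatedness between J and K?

Independent pedigree routes through distinct common ancestors add.
J and K are related in two ways: first cousins through their mothers (r = 1/8) and second cousins through their fathers (r = 1/32).
r = 1/8 + 1/32 = 0.15625.

0.15625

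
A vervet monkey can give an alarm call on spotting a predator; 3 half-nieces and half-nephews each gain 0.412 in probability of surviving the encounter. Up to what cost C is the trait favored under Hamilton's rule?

0.1545

r to a half-niece or half-nephew = 0.125 (half-aunt/uncle↔niece/nephew: one path of length 3: r = (1/2)^3 = 1/8).
Hamilton's rule: n·r·B > C, so the trait is favored while C < n·r·B = 3·0.125·0.412 = 0.1545.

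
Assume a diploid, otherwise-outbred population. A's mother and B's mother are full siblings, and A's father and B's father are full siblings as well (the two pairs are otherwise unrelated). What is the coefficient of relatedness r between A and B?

Independent pedigree routes through distinct common ancestors add.
A and B are related in two ways: first cousins through their mothers (r = 1/8) and first cousins through their fathers (r = 1/8) — i.e. double first cousins.
r = 1/8 + 1/8 = 1/4 = 0.25.

0.25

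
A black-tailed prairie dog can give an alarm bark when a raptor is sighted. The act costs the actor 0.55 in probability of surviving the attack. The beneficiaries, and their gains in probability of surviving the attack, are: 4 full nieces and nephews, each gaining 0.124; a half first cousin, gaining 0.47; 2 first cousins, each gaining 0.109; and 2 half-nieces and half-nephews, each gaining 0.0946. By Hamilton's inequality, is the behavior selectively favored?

Hamilton's rule: the trait is favored when the sum of r·B over every recipient exceeds the actor's cost C.
r to a full niece or nephew = 1/4 (full aunt/uncle↔niece/nephew: two paths of length 3 through the shared grandparent pair: r = 2·(1/2)^3 = 1/4).
r to a half first cousin = 1/16 (half first cousins share one grandparent — one path of length 4: r = (1/2)^4 = 1/16).
r to a first cousin = 1/8 (first cousins share one grandparent pair — two paths of length 4: r = 2·(1/2)^4 = 1/8).
r to a half-niece or half-nephew = 1/8 (half-aunt/uncle↔niece/nephew: one path of length 3: r = (1/2)^3 = 1/8).
Summing one r·B term per recipient: 4·0.25·0.124 + 1·0.0625·0.47 + 2·0.125·0.109 + 2·0.125·0.0946 = 0.204275.
0.204275 < 0.55: the indirect benefit is less than the cost.

No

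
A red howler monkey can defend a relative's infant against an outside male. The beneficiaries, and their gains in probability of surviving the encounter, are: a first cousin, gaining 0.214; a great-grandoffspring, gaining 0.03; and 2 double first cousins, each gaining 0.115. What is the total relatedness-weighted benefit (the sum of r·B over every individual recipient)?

0.088

r to a first cousin = 0.125 (first cousins share one grandparent pair — two paths of length 4: r = 2·(1/2)^4 = 1/8).
r to a great-grandoffspring = 0.125 (three parent–offspring links: r = (1/2)^3 = 1/8).
r to a double first cousin = 1/4 (double first cousins share both grandparent pairs — four paths of length 4: r = 4·(1/2)^4 = 1/4).
Summing one r·B term per recipient: 1·0.125·0.214 + 1·0.125·0.03 + 2·0.25·0.115 = 0.088.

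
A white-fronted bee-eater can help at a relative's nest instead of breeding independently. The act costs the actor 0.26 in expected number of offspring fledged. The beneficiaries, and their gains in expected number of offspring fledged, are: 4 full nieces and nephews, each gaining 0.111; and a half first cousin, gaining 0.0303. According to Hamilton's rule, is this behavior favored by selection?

Hamilton's rule: the trait is favored when the sum of r·B over every recipient exceeds the actor's cost C.
r to a full niece or nephew = 0.25 (full aunt/uncle↔niece/nephew: two paths of length 3 through the shared grandparent pair: r = 2·(1/2)^3 = 1/4).
r to a half first cousin = 0.0625 (half first cousins share one grandparent — one path of length 4: r = (1/2)^4 = 1/16).
Summing one r·B term per recipient: 4·0.25·0.111 + 1·0.0625·0.0303 = 0.11289375.
0.11289375 < 0.26: the indirect benefit is less than the cost.

No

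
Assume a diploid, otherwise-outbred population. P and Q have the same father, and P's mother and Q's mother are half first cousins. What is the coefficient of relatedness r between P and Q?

Wright's path rule: contributions from independent ancestry routes add.
P and Q are related in two ways: half-sibs through their shared father (r = 1/4) and half second cousins through their mothers (r = 1/64).
r = 1/4 + 1/64 = 0.265625.

0.265625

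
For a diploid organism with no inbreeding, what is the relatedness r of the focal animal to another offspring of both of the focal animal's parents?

Each parent–offspring link contributes a factor of 1/2, and independent paths through distinct common ancestors add.
Full sibs share both parents — two paths of length 2: r = 2·(1/2)^2 = 1/2.

0.5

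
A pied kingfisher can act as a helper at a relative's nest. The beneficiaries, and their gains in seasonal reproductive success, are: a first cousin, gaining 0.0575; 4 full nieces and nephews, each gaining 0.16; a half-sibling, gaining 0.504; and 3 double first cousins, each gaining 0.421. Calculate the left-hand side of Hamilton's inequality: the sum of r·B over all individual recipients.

0.6089375

r to a first cousin = 0.125 (first cousins share one grandparent pair — two paths of length 4: r = 2·(1/2)^4 = 1/8).
r to a full niece or nephew = 0.25 (full aunt/uncle↔niece/nephew: two paths of length 3 through the shared grandparent pair: r = 2·(1/2)^3 = 1/4).
r to a half-sibling = 1/4 (half-sibs share one parent — one path of length 2: r = (1/2)^2 = 1/4).
r to a double first cousin = 0.25 (double first cousins share both grandparent pairs — four paths of length 4: r = 4·(1/2)^4 = 1/4).
Summing one r·B term per recipient: 1·0.125·0.0575 + 4·0.25·0.16 + 1·0.25·0.504 + 3·0.25·0.421 = 0.6089375.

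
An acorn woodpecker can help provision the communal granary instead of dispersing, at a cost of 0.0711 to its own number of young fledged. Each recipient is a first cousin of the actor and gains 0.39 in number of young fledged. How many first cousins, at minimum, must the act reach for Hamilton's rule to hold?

r to a first cousin = 1/8 (first cousins share one grandparent pair — two paths of length 4: r = 2·(1/2)^4 = 1/8).
Hamilton's rule: n·r·B > C  ⇒  n > C/(r·B) = 0.0711/(0.125·0.39) = 1.458.
The smallest integer exceeding 1.458 is 2.

2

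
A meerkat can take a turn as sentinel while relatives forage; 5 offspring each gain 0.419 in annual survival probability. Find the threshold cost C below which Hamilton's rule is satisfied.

r to an offspring = 1/2 (one parent–offspring link: r = (1/2)^1 = 1/2).
Hamilton's rule: n·r·B > C, so the trait is favored while C < n·r·B = 5·0.5·0.419 = 1.0475.

1.0475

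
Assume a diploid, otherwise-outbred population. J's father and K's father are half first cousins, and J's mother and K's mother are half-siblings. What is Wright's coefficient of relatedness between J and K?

With two independent routes of shared ancestry, r is the sum of the two contributions.
J and K are related in two ways: half second cousins through their fathers (r = 1/64) and half first cousins through their mothers (r = 1/16).
r = 1/64 + 1/16 = 5/64 = 0.078125.

0.078125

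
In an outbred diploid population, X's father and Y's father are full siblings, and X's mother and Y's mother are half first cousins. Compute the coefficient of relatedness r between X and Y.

0.140625

Independent pedigree routes through distinct common ancestors add.
X and Y are related in two ways: first cousins through their fathers (r = 1/8) and half second cousins through their mothers (r = 1/64).
r = 1/8 + 1/64 = 9/64 = 0.140625.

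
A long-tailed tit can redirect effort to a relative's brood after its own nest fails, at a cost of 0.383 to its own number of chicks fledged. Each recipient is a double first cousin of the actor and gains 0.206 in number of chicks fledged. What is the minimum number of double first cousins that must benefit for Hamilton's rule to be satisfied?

r to a double first cousin = 0.25 (double first cousins share both grandparent pairs — four paths of length 4: r = 4·(1/2)^4 = 1/4).
Hamilton's rule: n·r·B > C  ⇒  n > C/(r·B) = 0.383/(0.25·0.206) = 7.437.
The smallest integer exceeding 7.437 is 8.

8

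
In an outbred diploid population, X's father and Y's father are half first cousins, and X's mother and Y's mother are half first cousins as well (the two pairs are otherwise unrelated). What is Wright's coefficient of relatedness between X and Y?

Relatedness sums over independent paths through distinct common ancestors.
X and Y are related in two ways: half second cousins through their fathers (r = 1/64) and half second cousins through their mothers (r = 1/64).
r = 1/64 + 1/64 = 0.03125.

0.03125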